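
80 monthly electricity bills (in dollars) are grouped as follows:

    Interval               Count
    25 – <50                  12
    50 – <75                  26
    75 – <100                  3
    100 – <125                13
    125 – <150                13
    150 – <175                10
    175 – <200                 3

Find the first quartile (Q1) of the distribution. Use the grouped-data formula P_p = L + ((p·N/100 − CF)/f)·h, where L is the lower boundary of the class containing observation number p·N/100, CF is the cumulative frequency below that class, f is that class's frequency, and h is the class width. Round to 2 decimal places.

57.69

N = 80; target position k = 25/100 · 80 = 20.
Cumulative frequencies: 12, 38, 41, 54, 67, 77, 80.
Observation 20 falls in the class 50 – <75.
L = 50, CF = 12, f = 26, h = 25.
P25 = 50 + ((20 − 12)/26)·25 = 50 + 7.69231 = 57.6923.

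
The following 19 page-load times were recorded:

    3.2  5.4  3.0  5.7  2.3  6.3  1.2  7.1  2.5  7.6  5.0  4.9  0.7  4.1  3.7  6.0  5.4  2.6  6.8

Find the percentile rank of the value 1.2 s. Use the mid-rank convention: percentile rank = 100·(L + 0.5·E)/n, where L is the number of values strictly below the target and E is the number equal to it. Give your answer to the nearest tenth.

Sorted: 0.7, 1.2, 2.3, 2.5, 2.6, 3.0, 3.2, 3.7, 4.1, 4.9, 5.0, 5.4, 5.4, 5.7, 6.0, 6.3, 6.8, 7.1, 7.6.
Count below 1.2: L = 1; count equal: E = 1; n = 19.
Percentile rank = 100·(1 + 0.5·1)/19 = 100·1.5/19 = 7.895.

7.9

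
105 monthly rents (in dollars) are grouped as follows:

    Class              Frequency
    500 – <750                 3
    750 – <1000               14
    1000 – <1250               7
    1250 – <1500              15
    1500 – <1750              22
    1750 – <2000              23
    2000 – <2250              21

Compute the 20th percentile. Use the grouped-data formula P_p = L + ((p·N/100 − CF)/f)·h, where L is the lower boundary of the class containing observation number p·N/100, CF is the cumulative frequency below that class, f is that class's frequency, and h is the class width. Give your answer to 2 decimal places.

N = 105; target position k = 20/100 · 105 = 21.
Cumulative frequencies: 3, 17, 24, 39, 61, 84, 105.
Observation 21 falls in the class 1000 – <1250.
L = 1000, CF = 17, f = 7, h = 250.
P20 = 1000 + ((21 − 17)/7)·250 = 1000 + 142.857 = 1142.86.

1142.86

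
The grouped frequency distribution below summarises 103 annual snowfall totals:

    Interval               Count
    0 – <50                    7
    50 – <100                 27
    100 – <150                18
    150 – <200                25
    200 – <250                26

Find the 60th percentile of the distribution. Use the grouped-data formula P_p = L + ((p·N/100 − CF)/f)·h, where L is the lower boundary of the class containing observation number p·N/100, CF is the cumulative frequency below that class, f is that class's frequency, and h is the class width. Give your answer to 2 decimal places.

169.60

N = 103; target position k = 60/100 · 103 = 61.8.
Cumulative frequencies: 7, 34, 52, 77, 103.
Observation 61.8 falls in the class 150 – <200.
L = 150, CF = 52, f = 25, h = 50.
P60 = 150 + ((61.8 − 52)/25)·50 = 150 + 19.6 = 169.6.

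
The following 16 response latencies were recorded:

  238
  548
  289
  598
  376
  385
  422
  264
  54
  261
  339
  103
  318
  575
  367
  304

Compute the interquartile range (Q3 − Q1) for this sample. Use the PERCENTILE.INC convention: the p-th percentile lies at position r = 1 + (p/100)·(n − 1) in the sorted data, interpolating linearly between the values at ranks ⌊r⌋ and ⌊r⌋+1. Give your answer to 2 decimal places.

131.00

Sorted: 54, 103, 238, 261, 264, 289, 304, 318, 339, 367, 376, 385, 422, 548, 575, 598.
n = 16.
P25: r = 4.75; ranks 4–5 are 261, 264; interpolating gives 263.25.
P75: r = 12.25; ranks 12–13 are 385, 422; interpolating gives 394.25.
Difference: 394.25 − 263.25 = 131.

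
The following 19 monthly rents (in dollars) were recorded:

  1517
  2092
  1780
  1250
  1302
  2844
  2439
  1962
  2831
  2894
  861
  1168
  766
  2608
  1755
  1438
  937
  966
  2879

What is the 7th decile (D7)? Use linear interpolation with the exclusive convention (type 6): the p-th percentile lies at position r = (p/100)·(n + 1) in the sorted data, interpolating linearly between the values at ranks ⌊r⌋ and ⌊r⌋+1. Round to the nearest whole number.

2439

Sorted: 766, 861, 937, 966, 1168, 1250, 1302, 1438, 1517, 1755, 1780, 1962, 2092, 2439, 2608, 2831, 2844, 2879, 2894.
n = 19.
r = (70/100)·(19 + 1) = 14.
r is an integer, so P70 is the value at rank 14: 2439.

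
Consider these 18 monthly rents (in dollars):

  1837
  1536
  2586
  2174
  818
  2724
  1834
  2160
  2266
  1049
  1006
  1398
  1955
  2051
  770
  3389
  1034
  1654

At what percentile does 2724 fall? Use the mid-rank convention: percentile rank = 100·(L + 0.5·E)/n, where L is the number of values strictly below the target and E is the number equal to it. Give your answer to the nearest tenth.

Sorted: 770, 818, 1006, 1034, 1049, 1398, 1536, 1654, 1834, 1837, 1955, 2051, 2160, 2174, 2266, 2586, 2724, 3389.
Count below 2724: L = 16; count equal: E = 1; n = 18.
Percentile rank = 100·(16 + 0.5·1)/18 = 100·16.5/18 = 91.67.

91.7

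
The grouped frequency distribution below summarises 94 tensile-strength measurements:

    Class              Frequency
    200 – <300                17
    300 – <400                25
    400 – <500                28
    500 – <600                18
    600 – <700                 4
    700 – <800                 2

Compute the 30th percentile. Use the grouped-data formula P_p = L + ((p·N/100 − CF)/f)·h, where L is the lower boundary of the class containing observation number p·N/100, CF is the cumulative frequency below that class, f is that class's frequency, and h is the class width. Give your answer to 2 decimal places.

344.80

N = 94; target position k = 30/100 · 94 = 28.2.
Cumulative frequencies: 17, 42, 70, 88, 92, 94.
Observation 28.2 falls in the class 300 – <400.
L = 300, CF = 17, f = 25, h = 100.
P30 = 300 + ((28.2 − 17)/25)·100 = 300 + 44.8 = 344.8.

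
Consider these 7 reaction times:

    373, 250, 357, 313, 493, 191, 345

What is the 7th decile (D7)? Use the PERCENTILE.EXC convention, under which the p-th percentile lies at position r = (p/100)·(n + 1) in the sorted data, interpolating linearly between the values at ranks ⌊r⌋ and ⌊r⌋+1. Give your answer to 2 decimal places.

Sorted: 191, 250, 313, 345, 357, 373, 493.
n = 7.
r = (70/100)·(7 + 1) = 5.6.
Rank 5 is 357 and rank 6 is 373.
Interpolate: 357 + 0.6·(373 − 357) = 357 + 0.6·16 = 366.6.

366.60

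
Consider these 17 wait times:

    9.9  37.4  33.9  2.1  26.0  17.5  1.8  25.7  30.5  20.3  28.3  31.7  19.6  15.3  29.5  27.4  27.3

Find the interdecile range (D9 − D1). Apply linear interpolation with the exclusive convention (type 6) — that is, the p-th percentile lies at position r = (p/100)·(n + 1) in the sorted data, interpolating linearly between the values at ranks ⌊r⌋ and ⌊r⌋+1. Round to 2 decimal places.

Sorted: 1.8, 2.1, 9.9, 15.3, 17.5, 19.6, 20.3, 25.7, 26.0, 27.3, 27.4, 28.3, 29.5, 30.5, 31.7, 33.9, 37.4.
n = 17.
P10: r = 1.8; ranks 1–2 are 1.8, 2.1; interpolating gives 2.04.
P90: r = 16.2; ranks 16–17 are 33.9, 37.4; interpolating gives 34.6.
Difference: 34.6 − 2.04 = 32.56.

32.56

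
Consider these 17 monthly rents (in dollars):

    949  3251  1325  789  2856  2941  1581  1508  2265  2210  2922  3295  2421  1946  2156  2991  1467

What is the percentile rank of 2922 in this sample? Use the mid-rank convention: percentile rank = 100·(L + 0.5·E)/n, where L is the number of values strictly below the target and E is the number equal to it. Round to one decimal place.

73.5

Sorted: 789, 949, 1325, 1467, 1508, 1581, 1946, 2156, 2210, 2265, 2421, 2856, 2922, 2941, 2991, 3251, 3295.
Count below 2922: L = 12; count equal: E = 1; n = 17.
Percentile rank = 100·(12 + 0.5·1)/17 = 100·12.5/17 = 73.53.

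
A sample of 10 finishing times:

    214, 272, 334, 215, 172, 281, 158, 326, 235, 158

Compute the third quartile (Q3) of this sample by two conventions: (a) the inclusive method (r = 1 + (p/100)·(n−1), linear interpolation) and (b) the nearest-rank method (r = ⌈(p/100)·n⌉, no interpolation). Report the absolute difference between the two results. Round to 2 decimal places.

Sorted: 158, 158, 172, 214, 215, 235, 272, 281, 326, 334.
n = 10.
(a) r = 7.75; between ranks 7 (272) and 8 (281): 278.75.
(b) the nearest-rank method: rank 8 → 281.
|278.75 − 281| = 2.25.

2.25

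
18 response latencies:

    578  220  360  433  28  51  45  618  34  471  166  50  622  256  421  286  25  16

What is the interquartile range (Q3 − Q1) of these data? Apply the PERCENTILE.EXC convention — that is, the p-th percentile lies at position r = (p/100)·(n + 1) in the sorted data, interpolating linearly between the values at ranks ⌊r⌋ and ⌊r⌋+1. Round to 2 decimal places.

400.25

Sorted: 16, 25, 28, 34, 45, 50, 51, 166, 220, 256, 286, 360, 421, 433, 471, 578, 618, 622.
n = 18.
P25: r = 4.75; ranks 4–5 are 34, 45; interpolating gives 42.25.
P75: r = 14.25; ranks 14–15 are 433, 471; interpolating gives 442.5.
Difference: 442.5 − 42.25 = 400.25.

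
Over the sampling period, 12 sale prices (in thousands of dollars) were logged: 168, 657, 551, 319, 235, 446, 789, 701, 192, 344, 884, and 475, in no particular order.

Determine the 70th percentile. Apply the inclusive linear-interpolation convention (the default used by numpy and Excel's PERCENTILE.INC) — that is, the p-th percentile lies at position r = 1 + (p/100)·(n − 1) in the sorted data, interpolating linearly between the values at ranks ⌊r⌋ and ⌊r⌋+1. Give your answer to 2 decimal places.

Sorted: 168, 192, 235, 319, 344, 446, 475, 551, 657, 701, 789, 884.
n = 12.
r = 1 + (70/100)·(12 − 1) = 1 + 7.7 = 8.7.
Rank 8 is 551 and rank 9 is 657.
Interpolate: 551 + 0.7·(657 − 551) = 551 + 0.7·106 = 625.2.

625.20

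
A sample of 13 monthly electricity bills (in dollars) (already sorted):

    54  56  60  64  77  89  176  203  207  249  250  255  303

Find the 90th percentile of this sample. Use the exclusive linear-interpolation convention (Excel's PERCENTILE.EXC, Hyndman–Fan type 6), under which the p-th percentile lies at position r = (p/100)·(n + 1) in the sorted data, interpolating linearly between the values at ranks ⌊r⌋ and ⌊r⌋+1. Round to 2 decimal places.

n = 13.
r = (90/100)·(13 + 1) = 12.6.
Rank 12 is 255 and rank 13 is 303.
Interpolate: 255 + 0.6·(303 − 255) = 255 + 0.6·48 = 283.8.

283.80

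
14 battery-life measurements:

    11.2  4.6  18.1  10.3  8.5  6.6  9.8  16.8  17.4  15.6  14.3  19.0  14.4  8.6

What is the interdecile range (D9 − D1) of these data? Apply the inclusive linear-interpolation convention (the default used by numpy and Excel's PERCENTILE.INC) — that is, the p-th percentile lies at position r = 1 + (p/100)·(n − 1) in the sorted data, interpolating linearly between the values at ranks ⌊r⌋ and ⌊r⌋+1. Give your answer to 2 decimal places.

10.72

Sorted: 4.6, 6.6, 8.5, 8.6, 9.8, 10.3, 11.2, 14.3, 14.4, 15.6, 16.8, 17.4, 18.1, 19.0.
n = 14.
P10: r = 2.3; ranks 2–3 are 6.6, 8.5; interpolating gives 7.17.
P90: r = 12.7; ranks 12–13 are 17.4, 18.1; interpolating gives 17.89.
Difference: 17.89 − 7.17 = 10.72.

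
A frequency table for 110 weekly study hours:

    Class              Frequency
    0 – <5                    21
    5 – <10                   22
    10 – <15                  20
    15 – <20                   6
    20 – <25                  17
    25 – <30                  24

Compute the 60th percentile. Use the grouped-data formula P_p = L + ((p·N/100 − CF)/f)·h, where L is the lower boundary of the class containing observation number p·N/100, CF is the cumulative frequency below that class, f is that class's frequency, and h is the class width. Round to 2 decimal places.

17.50

N = 110; target position k = 60/100 · 110 = 66.
Cumulative frequencies: 21, 43, 63, 69, 86, 110.
Observation 66 falls in the class 15 – <20.
L = 15, CF = 63, f = 6, h = 5.
P60 = 15 + ((66 − 63)/6)·5 = 15 + 2.5 = 17.5.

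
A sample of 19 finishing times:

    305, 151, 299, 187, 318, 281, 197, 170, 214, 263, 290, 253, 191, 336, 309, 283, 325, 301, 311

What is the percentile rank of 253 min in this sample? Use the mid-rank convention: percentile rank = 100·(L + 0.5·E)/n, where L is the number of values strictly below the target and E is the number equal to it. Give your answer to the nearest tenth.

Sorted: 151, 170, 187, 191, 197, 214, 253, 263, 281, 283, 290, 299, 301, 305, 309, 311, 318, 325, 336.
Count below 253: L = 6; count equal: E = 1; n = 19.
Percentile rank = 100·(6 + 0.5·1)/19 = 100·6.5/19 = 34.21.

34.2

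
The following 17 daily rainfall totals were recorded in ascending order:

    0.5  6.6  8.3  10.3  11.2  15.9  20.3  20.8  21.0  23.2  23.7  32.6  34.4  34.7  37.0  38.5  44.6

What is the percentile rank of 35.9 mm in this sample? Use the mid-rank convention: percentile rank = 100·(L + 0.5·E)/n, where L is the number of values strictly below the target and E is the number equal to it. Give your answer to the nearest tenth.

Count below 35.9: L = 14; count equal: E = 0; n = 17.
Percentile rank = 100·(14 + 0.5·0)/17 = 100·14/17 = 82.35.

82.4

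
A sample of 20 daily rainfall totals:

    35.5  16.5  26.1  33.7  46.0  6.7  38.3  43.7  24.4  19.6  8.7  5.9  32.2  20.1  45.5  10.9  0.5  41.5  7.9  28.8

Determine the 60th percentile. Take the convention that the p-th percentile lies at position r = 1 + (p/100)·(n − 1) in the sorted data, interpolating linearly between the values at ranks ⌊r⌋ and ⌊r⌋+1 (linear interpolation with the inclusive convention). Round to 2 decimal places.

30.16

Sorted: 0.5, 5.9, 6.7, 7.9, 8.7, 10.9, 16.5, 19.6, 20.1, 24.4, 26.1, 28.8, 32.2, 33.7, 35.5, 38.3, 41.5, 43.7, 45.5, 46.0.
n = 20.
r = 1 + (60/100)·(20 − 1) = 1 + 11.4 = 12.4.
Rank 12 is 28.8 and rank 13 is 32.2.
Interpolate: 28.8 + 0.4·(32.2 − 28.8) = 28.8 + 0.4·3.4 = 30.16.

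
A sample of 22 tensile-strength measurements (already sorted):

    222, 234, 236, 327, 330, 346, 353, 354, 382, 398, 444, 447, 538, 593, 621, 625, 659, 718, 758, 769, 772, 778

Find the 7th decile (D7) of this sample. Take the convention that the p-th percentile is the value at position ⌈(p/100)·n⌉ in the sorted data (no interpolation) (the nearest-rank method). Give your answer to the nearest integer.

625

n = 22.
Position = ⌈70/100 · 22⌉ = ⌈15.4⌉ = 16.
The value at rank 16 is 625.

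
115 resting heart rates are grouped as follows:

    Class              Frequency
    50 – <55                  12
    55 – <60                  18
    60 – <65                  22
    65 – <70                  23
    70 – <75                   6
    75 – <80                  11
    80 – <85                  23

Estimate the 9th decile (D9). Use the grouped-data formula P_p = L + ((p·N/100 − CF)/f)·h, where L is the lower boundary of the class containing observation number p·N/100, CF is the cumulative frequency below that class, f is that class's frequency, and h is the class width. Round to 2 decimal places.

82.50

N = 115; target position k = 90/100 · 115 = 103.5.
Cumulative frequencies: 12, 30, 52, 75, 81, 92, 115.
Observation 103.5 falls in the class 80 – <85.
L = 80, CF = 92, f = 23, h = 5.
P90 = 80 + ((103.5 − 92)/23)·5 = 80 + 2.5 = 82.5.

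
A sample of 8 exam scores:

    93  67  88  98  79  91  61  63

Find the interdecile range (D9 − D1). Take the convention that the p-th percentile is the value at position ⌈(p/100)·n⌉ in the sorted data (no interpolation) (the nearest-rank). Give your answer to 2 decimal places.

Sorted: 61, 63, 67, 79, 88, 91, 93, 98.
n = 8.
P10: rank ⌈10/100·8⌉ = 1 → 61.
P90: rank ⌈90/100·8⌉ = 8 → 98.
Difference: 98 − 61 = 37.

37.00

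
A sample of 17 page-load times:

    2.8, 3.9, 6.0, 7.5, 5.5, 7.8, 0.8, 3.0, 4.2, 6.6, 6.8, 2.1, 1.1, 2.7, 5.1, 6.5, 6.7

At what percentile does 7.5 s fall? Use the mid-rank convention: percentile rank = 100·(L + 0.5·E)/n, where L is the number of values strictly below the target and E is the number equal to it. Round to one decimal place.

91.2

Sorted: 0.8, 1.1, 2.1, 2.7, 2.8, 3.0, 3.9, 4.2, 5.1, 5.5, 6.0, 6.5, 6.6, 6.7, 6.8, 7.5, 7.8.
Count below 7.5: L = 15; count equal: E = 1; n = 17.
Percentile rank = 100·(15 + 0.5·1)/17 = 100·15.5/17 = 91.18.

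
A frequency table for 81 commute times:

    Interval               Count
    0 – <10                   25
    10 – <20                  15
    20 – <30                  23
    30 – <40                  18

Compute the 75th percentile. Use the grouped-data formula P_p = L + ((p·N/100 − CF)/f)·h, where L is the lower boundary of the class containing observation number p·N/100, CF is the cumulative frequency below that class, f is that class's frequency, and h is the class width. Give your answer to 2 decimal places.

29.02

N = 81; target position k = 75/100 · 81 = 60.75.
Cumulative frequencies: 25, 40, 63, 81.
Observation 60.75 falls in the class 20 – <30.
L = 20, CF = 40, f = 23, h = 10.
P75 = 20 + ((60.75 − 40)/23)·10 = 20 + 9.02174 = 29.0217.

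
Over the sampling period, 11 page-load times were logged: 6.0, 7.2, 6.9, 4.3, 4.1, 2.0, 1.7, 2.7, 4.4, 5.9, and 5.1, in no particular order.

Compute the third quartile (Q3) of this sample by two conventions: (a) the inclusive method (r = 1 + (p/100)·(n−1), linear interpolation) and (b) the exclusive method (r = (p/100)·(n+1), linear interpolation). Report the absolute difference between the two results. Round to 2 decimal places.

0.05

Sorted: 1.7, 2.0, 2.7, 4.1, 4.3, 4.4, 5.1, 5.9, 6.0, 6.9, 7.2.
n = 11.
(a) r = 8.5; between ranks 8 (5.9) and 9 (6.0): 5.95.
(b) r = 9 → value at rank 9 = 6.
|5.95 − 6| = 0.05.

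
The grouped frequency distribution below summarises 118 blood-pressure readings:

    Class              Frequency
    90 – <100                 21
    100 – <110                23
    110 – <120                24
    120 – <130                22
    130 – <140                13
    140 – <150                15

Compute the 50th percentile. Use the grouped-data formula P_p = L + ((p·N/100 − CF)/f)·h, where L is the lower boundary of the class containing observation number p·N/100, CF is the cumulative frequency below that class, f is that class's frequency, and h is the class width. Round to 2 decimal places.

N = 118; target position k = 50/100 · 118 = 59.
Cumulative frequencies: 21, 44, 68, 90, 103, 118.
Observation 59 falls in the class 110 – <120.
L = 110, CF = 44, f = 24, h = 10.
P50 = 110 + ((59 − 44)/24)·10 = 110 + 6.25 = 116.25.

116.25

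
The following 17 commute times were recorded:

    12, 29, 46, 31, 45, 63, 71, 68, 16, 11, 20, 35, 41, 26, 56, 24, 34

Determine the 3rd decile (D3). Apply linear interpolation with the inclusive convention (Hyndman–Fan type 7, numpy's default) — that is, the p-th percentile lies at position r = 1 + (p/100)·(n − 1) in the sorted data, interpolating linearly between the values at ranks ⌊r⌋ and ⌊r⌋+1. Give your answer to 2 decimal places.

Sorted: 11, 12, 16, 20, 24, 26, 29, 31, 34, 35, 41, 45, 46, 56, 63, 68, 71.
n = 17.
r = 1 + (30/100)·(17 − 1) = 1 + 4.8 = 5.8.
Rank 5 is 24 and rank 6 is 26.
Interpolate: 24 + 0.8·(26 − 24) = 24 + 0.8·2 = 25.6.

25.60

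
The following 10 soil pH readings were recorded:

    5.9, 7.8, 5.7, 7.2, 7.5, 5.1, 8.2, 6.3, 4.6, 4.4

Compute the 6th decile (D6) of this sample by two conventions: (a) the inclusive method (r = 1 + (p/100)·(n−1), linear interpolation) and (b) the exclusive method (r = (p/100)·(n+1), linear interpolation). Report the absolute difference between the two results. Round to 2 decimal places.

0.18

Sorted: 4.4, 4.6, 5.1, 5.7, 5.9, 6.3, 7.2, 7.5, 7.8, 8.2.
n = 10.
(a) r = 6.4; between ranks 6 (6.3) and 7 (7.2): 6.66.
(b) r = 6.6; between ranks 6 (6.3) and 7 (7.2): 6.84.
|6.66 − 6.84| = 0.18.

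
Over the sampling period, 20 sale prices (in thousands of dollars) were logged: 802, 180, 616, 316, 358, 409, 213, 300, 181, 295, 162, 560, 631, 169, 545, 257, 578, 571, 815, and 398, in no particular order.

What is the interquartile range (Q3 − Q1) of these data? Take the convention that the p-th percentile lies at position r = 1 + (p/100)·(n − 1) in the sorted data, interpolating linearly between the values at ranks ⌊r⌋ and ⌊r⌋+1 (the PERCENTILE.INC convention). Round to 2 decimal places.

326.75

Sorted: 162, 169, 180, 181, 213, 257, 295, 300, 316, 358, 398, 409, 545, 560, 571, 578, 616, 631, 802, 815.
n = 20.
P25: r = 5.75; ranks 5–6 are 213, 257; interpolating gives 246.
P75: r = 15.25; ranks 15–16 are 571, 578; interpolating gives 572.75.
Difference: 572.75 − 246 = 326.75.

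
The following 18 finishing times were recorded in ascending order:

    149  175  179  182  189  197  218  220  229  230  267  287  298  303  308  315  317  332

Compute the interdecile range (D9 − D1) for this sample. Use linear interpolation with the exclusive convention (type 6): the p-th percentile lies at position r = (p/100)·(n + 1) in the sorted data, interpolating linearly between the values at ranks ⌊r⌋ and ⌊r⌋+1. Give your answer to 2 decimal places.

n = 18.
P10: r = 1.9; ranks 1–2 are 149, 175; interpolating gives 172.4.
P90: r = 17.1; ranks 17–18 are 317, 332; interpolating gives 318.5.
Difference: 318.5 − 172.4 = 146.1.

146.10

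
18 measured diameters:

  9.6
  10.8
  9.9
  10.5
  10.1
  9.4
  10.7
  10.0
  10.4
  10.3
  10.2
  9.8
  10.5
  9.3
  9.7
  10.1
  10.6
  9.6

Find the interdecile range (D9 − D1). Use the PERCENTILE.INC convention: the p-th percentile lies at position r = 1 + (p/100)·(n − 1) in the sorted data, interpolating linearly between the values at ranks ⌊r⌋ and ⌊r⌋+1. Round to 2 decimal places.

1.09

Sorted: 9.3, 9.4, 9.6, 9.6, 9.7, 9.8, 9.9, 10.0, 10.1, 10.1, 10.2, 10.3, 10.4, 10.5, 10.5, 10.6, 10.7, 10.8.
n = 18.
P10: r = 2.7; ranks 2–3 are 9.4, 9.6; interpolating gives 9.54.
P90: r = 16.3; ranks 16–17 are 10.6, 10.7; interpolating gives 10.63.
Difference: 10.63 − 9.54 = 1.09.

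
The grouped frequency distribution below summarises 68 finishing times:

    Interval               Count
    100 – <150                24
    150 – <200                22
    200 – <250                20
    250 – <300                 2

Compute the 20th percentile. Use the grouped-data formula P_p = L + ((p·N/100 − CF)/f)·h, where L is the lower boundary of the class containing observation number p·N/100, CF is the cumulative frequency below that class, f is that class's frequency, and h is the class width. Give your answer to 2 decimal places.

N = 68; target position k = 20/100 · 68 = 13.6.
Cumulative frequencies: 24, 46, 66, 68.
Observation 13.6 falls in the class 100 – <150.
L = 100, CF = 0, f = 24, h = 50.
P20 = 100 + ((13.6 − 0)/24)·50 = 100 + 28.3333 = 128.333.

128.33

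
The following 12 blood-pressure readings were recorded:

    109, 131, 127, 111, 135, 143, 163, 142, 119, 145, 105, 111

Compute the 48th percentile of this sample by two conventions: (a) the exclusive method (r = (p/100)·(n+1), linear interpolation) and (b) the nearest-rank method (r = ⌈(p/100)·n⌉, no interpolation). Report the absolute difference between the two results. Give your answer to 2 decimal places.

Sorted: 105, 109, 111, 111, 119, 127, 131, 135, 142, 143, 145, 163.
n = 12.
(a) r = 6.24; between ranks 6 (127) and 7 (131): 127.96.
(b) the nearest-rank method: rank 6 → 127.
|127.96 − 127| = 0.96.

0.96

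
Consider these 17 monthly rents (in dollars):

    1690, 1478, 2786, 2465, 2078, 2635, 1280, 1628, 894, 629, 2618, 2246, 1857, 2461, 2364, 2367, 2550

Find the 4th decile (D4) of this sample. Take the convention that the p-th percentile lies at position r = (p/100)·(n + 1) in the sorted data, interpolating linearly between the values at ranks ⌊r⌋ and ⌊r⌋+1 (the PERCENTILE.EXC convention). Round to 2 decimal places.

Sorted: 629, 894, 1280, 1478, 1628, 1690, 1857, 2078, 2246, 2364, 2367, 2461, 2465, 2550, 2618, 2635, 2786.
n = 17.
r = (40/100)·(17 + 1) = 7.2.
Rank 7 is 1857 and rank 8 is 2078.
Interpolate: 1857 + 0.2·(2078 − 1857) = 1857 + 0.2·221 = 1901.2.

1901.20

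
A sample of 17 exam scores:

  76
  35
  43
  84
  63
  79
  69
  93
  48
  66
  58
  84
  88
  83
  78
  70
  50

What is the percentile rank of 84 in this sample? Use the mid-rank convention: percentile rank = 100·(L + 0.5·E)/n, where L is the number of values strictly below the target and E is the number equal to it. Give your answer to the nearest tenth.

Sorted: 35, 43, 48, 50, 58, 63, 66, 69, 70, 76, 78, 79, 83, 84, 84, 88, 93.
Count below 84: L = 13; count equal: E = 2; n = 17.
Percentile rank = 100·(13 + 0.5·2)/17 = 100·14/17 = 82.35.

82.4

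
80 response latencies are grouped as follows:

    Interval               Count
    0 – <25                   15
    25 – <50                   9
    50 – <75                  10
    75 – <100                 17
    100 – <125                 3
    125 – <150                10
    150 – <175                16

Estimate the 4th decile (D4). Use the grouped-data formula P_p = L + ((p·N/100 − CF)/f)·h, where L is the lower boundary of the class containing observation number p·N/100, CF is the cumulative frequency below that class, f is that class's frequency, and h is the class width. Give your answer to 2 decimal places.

N = 80; target position k = 40/100 · 80 = 32.
Cumulative frequencies: 15, 24, 34, 51, 54, 64, 80.
Observation 32 falls in the class 50 – <75.
L = 50, CF = 24, f = 10, h = 25.
P40 = 50 + ((32 − 24)/10)·25 = 50 + 20 = 70.

70.00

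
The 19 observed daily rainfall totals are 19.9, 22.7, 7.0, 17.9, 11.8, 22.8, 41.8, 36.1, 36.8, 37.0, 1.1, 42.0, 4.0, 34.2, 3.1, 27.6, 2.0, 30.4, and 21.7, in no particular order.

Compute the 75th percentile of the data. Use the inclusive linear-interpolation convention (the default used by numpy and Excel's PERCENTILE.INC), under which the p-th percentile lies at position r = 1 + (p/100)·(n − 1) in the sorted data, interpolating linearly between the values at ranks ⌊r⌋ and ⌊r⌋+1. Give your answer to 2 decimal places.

35.15

Sorted: 1.1, 2.0, 3.1, 4.0, 7.0, 11.8, 17.9, 19.9, 21.7, 22.7, 22.8, 27.6, 30.4, 34.2, 36.1, 36.8, 37.0, 41.8, 42.0.
n = 19.
r = 1 + (75/100)·(19 − 1) = 1 + 13.5 = 14.5.
Rank 14 is 34.2 and rank 15 is 36.1.
Interpolate: 34.2 + 0.5·(36.1 − 34.2) = 34.2 + 0.5·1.9 = 35.15.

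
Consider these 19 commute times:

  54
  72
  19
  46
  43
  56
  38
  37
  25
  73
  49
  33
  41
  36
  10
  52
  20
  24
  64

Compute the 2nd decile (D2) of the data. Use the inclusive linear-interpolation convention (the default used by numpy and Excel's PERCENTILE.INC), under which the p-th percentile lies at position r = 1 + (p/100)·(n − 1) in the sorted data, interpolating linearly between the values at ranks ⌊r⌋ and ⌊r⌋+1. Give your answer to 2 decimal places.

24.60

Sorted: 10, 19, 20, 24, 25, 33, 36, 37, 38, 41, 43, 46, 49, 52, 54, 56, 64, 72, 73.
n = 19.
r = 1 + (20/100)·(19 − 1) = 1 + 3.6 = 4.6.
Rank 4 is 24 and rank 5 is 25.
Interpolate: 24 + 0.6·(25 − 24) = 24 + 0.6·1 = 24.6.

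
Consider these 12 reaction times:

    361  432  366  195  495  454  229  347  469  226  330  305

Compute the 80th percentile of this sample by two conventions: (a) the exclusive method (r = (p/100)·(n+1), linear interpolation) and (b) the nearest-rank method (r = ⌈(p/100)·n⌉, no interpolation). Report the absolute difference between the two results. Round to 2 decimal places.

6.00

Sorted: 195, 226, 229, 305, 330, 347, 361, 366, 432, 454, 469, 495.
n = 12.
(a) r = 10.4; between ranks 10 (454) and 11 (469): 460.
(b) the nearest-rank method: rank 10 → 454.
|460 − 454| = 6.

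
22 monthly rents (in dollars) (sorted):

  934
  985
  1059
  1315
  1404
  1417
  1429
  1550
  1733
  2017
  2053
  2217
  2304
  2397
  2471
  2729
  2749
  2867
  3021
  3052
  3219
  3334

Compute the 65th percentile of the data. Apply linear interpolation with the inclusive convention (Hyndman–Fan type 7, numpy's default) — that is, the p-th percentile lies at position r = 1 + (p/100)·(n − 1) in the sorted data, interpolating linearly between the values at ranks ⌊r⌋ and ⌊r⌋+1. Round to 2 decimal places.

n = 22.
r = 1 + (65/100)·(22 − 1) = 1 + 13.65 = 14.65.
Rank 14 is 2397 and rank 15 is 2471.
Interpolate: 2397 + 0.65·(2471 − 2397) = 2397 + 0.65·74 = 2445.1.

2445.10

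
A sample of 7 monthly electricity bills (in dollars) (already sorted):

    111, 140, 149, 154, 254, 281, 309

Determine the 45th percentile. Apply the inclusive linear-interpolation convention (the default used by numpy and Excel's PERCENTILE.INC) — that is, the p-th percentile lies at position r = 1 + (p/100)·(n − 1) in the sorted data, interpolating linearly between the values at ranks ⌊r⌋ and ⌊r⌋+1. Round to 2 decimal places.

n = 7.
r = 1 + (45/100)·(7 − 1) = 1 + 2.7 = 3.7.
Rank 3 is 149 and rank 4 is 154.
Interpolate: 149 + 0.7·(154 − 149) = 149 + 0.7·5 = 152.5.

152.50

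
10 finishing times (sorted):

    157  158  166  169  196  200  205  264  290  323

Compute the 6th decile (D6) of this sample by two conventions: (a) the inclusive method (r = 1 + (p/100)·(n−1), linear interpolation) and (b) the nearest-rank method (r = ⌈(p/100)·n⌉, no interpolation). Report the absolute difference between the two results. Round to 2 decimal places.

n = 10.
(a) r = 6.4; between ranks 6 (200) and 7 (205): 202.
(b) the nearest-rank method: rank 6 → 200.
|202 − 200| = 2.

2.00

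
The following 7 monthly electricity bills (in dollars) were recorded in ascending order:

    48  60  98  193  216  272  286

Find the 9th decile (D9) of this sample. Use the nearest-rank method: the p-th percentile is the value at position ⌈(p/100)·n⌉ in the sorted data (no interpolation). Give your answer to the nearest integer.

n = 7.
Position = ⌈90/100 · 7⌉ = ⌈6.3⌉ = 7.
The value at rank 7 is 286.

286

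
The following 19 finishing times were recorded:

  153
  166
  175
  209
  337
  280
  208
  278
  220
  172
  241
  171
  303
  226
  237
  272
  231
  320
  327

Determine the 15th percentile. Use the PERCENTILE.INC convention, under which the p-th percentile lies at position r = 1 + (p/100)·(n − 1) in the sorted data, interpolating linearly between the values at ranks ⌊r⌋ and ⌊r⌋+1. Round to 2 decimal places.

Sorted: 153, 166, 171, 172, 175, 208, 209, 220, 226, 231, 237, 241, 272, 278, 280, 303, 320, 327, 337.
n = 19.
r = 1 + (15/100)·(19 − 1) = 1 + 2.7 = 3.7.
Rank 3 is 171 and rank 4 is 172.
Interpolate: 171 + 0.7·(172 − 171) = 171 + 0.7·1 = 171.7.

171.70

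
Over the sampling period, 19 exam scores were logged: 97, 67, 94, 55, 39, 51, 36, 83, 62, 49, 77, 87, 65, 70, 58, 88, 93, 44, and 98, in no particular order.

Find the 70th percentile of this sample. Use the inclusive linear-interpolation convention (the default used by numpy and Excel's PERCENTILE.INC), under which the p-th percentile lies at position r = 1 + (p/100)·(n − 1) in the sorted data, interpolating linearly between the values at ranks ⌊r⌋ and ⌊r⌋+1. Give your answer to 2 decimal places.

Sorted: 36, 39, 44, 49, 51, 55, 58, 62, 65, 67, 70, 77, 83, 87, 88, 93, 94, 97, 98.
n = 19.
r = 1 + (70/100)·(19 − 1) = 1 + 12.6 = 13.6.
Rank 13 is 83 and rank 14 is 87.
Interpolate: 83 + 0.6·(87 − 83) = 83 + 0.6·4 = 85.4.

85.40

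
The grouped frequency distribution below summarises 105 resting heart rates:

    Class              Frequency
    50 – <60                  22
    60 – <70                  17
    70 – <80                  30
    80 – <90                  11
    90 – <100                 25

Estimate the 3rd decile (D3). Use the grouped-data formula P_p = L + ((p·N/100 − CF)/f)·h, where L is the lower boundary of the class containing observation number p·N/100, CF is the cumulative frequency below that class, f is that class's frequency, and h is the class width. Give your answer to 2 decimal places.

N = 105; target position k = 30/100 · 105 = 31.5.
Cumulative frequencies: 22, 39, 69, 80, 105.
Observation 31.5 falls in the class 60 – <70.
L = 60, CF = 22, f = 17, h = 10.
P30 = 60 + ((31.5 − 22)/17)·10 = 60 + 5.58824 = 65.5882.

65.59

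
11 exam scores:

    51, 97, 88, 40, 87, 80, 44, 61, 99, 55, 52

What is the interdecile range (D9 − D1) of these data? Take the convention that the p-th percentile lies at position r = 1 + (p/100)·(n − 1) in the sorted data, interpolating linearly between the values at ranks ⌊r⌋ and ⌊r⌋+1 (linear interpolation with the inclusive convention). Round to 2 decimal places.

Sorted: 40, 44, 51, 52, 55, 61, 80, 87, 88, 97, 99.
n = 11.
P10: r = 2 (integer) → 44.
P90: r = 10 (integer) → 97.
Difference: 97 − 44 = 53.

53.00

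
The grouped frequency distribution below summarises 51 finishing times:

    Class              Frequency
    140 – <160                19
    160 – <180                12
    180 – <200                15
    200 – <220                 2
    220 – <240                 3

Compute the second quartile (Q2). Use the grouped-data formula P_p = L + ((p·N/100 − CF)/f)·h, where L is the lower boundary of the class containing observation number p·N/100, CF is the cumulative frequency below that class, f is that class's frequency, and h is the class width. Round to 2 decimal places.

170.83

N = 51; target position k = 50/100 · 51 = 25.5.
Cumulative frequencies: 19, 31, 46, 48, 51.
Observation 25.5 falls in the class 160 – <180.
L = 160, CF = 19, f = 12, h = 20.
P50 = 160 + ((25.5 − 19)/12)·20 = 160 + 10.8333 = 170.833.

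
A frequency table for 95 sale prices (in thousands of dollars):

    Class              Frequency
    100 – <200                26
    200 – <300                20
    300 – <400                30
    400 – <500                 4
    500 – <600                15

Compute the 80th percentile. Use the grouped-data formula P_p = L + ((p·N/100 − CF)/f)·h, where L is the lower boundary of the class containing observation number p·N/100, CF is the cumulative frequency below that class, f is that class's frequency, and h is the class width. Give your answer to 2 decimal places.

N = 95; target position k = 80/100 · 95 = 76.
Cumulative frequencies: 26, 46, 76, 80, 95.
Observation 76 falls in the class 300 – <400.
L = 300, CF = 46, f = 30, h = 100.
P80 = 300 + ((76 − 46)/30)·100 = 300 + 100 = 400.

400.00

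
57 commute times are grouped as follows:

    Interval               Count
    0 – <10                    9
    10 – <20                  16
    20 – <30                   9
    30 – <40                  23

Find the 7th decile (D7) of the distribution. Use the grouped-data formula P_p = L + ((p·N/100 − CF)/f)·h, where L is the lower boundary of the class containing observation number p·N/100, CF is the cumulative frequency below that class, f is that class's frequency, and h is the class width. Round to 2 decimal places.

N = 57; target position k = 70/100 · 57 = 39.9.
Cumulative frequencies: 9, 25, 34, 57.
Observation 39.9 falls in the class 30 – <40.
L = 30, CF = 34, f = 23, h = 10.
P70 = 30 + ((39.9 − 34)/23)·10 = 30 + 2.56522 = 32.5652.

32.57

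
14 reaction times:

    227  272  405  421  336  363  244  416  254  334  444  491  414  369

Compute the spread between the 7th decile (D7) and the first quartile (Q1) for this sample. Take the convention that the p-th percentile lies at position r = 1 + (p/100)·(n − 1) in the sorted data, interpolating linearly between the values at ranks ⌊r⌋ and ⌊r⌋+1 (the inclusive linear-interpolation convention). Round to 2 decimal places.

126.70

Sorted: 227, 244, 254, 272, 334, 336, 363, 369, 405, 414, 416, 421, 444, 491.
n = 14.
P25: r = 4.25; ranks 4–5 are 272, 334; interpolating gives 287.5.
P70: r = 10.1; ranks 10–11 are 414, 416; interpolating gives 414.2.
Difference: 414.2 − 287.5 = 126.7.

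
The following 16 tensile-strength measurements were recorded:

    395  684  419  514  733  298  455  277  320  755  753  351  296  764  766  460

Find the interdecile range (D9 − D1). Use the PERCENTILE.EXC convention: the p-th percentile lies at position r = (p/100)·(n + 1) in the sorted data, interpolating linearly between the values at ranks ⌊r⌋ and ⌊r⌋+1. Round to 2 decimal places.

Sorted: 277, 296, 298, 320, 351, 395, 419, 455, 460, 514, 684, 733, 753, 755, 764, 766.
n = 16.
P10: r = 1.7; ranks 1–2 are 277, 296; interpolating gives 290.3.
P90: r = 15.3; ranks 15–16 are 764, 766; interpolating gives 764.6.
Difference: 764.6 − 290.3 = 474.3.

474.30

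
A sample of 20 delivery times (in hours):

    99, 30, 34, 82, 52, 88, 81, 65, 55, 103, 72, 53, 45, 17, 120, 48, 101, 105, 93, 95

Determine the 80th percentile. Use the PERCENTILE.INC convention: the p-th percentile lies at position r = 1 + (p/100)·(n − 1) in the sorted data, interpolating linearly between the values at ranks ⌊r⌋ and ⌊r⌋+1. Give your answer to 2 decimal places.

99.40

Sorted: 17, 30, 34, 45, 48, 52, 53, 55, 65, 72, 81, 82, 88, 93, 95, 99, 101, 103, 105, 120.
n = 20.
r = 1 + (80/100)·(20 − 1) = 1 + 15.2 = 16.2.
Rank 16 is 99 and rank 17 is 101.
Interpolate: 99 + 0.2·(101 − 99) = 99 + 0.2·2 = 99.4.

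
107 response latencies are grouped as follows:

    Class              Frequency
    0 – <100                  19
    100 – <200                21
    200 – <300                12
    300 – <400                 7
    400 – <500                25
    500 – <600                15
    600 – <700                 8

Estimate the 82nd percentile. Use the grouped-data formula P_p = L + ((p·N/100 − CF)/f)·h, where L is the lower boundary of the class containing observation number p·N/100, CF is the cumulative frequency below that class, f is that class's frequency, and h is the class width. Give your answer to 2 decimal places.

N = 107; target position k = 82/100 · 107 = 87.74.
Cumulative frequencies: 19, 40, 52, 59, 84, 99, 107.
Observation 87.74 falls in the class 500 – <600.
L = 500, CF = 84, f = 15, h = 100.
P82 = 500 + ((87.74 − 84)/15)·100 = 500 + 24.9333 = 524.933.

524.93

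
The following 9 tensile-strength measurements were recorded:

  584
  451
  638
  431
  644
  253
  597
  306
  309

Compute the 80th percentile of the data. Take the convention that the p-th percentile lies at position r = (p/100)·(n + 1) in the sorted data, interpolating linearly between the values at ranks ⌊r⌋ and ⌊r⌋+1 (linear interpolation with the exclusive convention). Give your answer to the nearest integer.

Sorted: 253, 306, 309, 431, 451, 584, 597, 638, 644.
n = 9.
r = (80/100)·(9 + 1) = 8.
r is an integer, so P80 is the value at rank 8: 638.

638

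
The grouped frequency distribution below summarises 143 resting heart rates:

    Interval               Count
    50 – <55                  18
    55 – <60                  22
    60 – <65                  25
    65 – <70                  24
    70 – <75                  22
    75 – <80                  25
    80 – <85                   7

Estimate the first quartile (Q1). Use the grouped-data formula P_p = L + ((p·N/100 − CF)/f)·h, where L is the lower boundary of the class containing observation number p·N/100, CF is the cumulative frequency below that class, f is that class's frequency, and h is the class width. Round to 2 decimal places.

N = 143; target position k = 25/100 · 143 = 35.75.
Cumulative frequencies: 18, 40, 65, 89, 111, 136, 143.
Observation 35.75 falls in the class 55 – <60.
L = 55, CF = 18, f = 22, h = 5.
P25 = 55 + ((35.75 − 18)/22)·5 = 55 + 4.03409 = 59.0341.

59.03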